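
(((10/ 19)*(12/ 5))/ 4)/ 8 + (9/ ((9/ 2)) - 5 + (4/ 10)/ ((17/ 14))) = -16997/ 6460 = -2.63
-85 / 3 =-28.33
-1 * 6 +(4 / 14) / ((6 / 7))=-17 / 3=-5.67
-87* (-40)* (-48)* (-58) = 9688320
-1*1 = -1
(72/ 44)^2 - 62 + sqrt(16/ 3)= -7178/ 121 + 4 * sqrt(3)/ 3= -57.01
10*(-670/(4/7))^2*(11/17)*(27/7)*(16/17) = 9332631000/289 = 32292840.83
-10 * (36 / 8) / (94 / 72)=-1620 / 47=-34.47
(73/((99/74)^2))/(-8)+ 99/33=-41131/19602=-2.10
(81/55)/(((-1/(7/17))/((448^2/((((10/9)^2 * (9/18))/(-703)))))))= 3240033011712/23375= 138611037.93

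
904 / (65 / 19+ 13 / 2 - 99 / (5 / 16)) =-171760 / 58307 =-2.95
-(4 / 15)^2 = -16 / 225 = -0.07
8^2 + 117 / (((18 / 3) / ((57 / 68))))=10927 / 136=80.35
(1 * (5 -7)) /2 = -1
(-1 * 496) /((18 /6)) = -496 /3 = -165.33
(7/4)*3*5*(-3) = -315/4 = -78.75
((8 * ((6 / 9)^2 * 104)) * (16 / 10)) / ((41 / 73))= 1943552 / 1845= 1053.42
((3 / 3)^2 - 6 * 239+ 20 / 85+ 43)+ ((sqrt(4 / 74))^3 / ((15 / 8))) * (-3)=-23626 / 17 - 16 * sqrt(74) / 6845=-1389.78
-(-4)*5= 20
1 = 1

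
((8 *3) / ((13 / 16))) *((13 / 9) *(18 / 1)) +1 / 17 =768.06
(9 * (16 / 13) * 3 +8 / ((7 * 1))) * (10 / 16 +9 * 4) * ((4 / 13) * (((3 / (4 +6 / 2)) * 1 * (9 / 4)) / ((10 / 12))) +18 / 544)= 324543501 / 662480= 489.89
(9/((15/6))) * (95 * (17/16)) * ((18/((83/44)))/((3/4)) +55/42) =47400573/9296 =5099.03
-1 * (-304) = 304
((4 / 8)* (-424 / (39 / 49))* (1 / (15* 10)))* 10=-10388 / 585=-17.76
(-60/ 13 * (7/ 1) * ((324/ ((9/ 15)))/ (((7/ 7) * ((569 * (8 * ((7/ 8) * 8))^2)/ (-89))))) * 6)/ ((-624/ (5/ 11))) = -901125/ 236940704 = -0.00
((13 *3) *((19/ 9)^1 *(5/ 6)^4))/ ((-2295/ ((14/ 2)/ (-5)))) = 43225/ 1784592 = 0.02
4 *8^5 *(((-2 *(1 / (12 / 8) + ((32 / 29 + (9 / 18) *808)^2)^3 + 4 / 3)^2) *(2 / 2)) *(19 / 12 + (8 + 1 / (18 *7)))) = -1094772388003001698949411175206603419346539759945633759232 / 22290331341944549583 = -49114226756375199301588050000000000000.00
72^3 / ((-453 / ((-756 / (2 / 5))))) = 235146240 / 151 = 1557259.87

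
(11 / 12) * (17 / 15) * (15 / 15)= 187 / 180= 1.04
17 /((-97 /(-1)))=17 /97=0.18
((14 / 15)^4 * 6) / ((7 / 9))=10976 / 1875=5.85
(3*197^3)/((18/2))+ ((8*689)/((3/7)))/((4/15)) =7790063/3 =2596687.67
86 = 86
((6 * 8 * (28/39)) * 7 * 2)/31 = 6272/403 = 15.56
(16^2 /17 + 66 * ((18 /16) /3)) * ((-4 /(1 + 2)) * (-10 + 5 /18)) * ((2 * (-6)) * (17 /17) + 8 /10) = -2652860 /459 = -5779.65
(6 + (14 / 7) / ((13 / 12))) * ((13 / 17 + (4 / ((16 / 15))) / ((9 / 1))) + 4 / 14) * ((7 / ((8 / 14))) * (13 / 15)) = 2933 / 24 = 122.21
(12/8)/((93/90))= 1.45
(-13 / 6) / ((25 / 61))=-793 / 150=-5.29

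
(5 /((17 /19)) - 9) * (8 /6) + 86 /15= 302 /255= 1.18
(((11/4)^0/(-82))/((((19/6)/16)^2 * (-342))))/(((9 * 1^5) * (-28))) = -64/17716797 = -0.00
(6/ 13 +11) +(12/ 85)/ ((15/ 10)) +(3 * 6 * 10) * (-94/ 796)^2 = 615507694/ 43759105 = 14.07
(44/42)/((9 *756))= 11/71442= 0.00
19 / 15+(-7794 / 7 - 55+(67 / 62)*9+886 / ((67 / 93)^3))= 2373196730453 / 1957967130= 1212.07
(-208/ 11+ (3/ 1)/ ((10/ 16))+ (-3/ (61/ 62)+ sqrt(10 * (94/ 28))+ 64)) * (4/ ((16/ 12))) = 157.91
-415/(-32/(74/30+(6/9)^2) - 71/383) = 20821795/560821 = 37.13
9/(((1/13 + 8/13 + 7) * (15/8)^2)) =208/625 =0.33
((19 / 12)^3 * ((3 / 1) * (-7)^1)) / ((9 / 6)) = -48013 / 864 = -55.57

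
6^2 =36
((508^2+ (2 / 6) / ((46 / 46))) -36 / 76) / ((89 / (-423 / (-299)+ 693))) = 1018054184400 / 505609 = 2013520.69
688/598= 344/299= 1.15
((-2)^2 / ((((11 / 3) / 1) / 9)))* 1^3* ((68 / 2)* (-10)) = -36720 / 11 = -3338.18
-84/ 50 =-42/ 25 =-1.68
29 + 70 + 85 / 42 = 101.02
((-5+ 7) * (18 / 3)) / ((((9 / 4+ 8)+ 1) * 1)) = 16 / 15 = 1.07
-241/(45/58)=-13978/45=-310.62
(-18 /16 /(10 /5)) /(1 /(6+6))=-27 /4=-6.75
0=0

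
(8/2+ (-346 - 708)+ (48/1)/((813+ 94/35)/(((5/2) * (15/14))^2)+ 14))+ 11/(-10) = -18867001309/17956190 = -1050.72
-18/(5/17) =-306/5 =-61.20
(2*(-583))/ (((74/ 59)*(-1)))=34397/ 37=929.65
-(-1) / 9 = 1 / 9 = 0.11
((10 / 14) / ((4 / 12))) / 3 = 5 / 7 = 0.71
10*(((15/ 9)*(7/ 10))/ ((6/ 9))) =35/ 2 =17.50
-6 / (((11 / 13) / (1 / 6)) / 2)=-26 / 11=-2.36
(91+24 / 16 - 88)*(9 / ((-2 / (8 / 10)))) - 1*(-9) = -36 / 5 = -7.20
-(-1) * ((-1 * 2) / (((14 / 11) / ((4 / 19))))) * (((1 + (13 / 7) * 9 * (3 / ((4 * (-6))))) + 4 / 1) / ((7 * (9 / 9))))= -1793 / 13034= -0.14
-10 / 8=-5 / 4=-1.25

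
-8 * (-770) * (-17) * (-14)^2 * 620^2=-7889856128000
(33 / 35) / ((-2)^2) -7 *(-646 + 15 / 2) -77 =614983 / 140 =4392.74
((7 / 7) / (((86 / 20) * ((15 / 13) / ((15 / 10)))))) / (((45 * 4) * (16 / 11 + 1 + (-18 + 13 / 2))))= -0.00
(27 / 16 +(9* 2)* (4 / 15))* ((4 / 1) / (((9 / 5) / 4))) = 173 / 3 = 57.67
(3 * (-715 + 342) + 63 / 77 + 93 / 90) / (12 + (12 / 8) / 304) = -112072336 / 1204335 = -93.06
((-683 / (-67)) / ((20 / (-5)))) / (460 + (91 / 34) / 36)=-208998 / 37729777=-0.01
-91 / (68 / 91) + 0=-8281 / 68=-121.78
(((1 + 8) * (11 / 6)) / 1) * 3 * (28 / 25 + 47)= 119097 / 50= 2381.94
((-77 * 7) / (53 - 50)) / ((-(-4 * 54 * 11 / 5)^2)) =1225 / 1539648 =0.00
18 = 18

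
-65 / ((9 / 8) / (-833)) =433160 / 9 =48128.89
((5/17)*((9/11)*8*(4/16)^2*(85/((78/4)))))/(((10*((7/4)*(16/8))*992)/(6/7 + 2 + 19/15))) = 433/6950944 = 0.00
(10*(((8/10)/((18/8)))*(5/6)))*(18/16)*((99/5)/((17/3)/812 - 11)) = -160776/26779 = -6.00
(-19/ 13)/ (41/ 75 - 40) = 0.04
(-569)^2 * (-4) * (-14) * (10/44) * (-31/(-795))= 281024548/1749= 160677.27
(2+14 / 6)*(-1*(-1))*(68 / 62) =442 / 93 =4.75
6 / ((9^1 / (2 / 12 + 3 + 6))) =55 / 9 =6.11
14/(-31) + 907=28103/31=906.55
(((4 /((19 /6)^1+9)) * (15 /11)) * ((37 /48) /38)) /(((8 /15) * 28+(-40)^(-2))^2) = 3196800000 /78397369624673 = 0.00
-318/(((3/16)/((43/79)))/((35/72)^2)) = -2791775/12798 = -218.14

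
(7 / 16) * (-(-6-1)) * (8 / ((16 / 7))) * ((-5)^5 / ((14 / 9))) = -1378125 / 64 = -21533.20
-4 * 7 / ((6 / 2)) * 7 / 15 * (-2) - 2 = 6.71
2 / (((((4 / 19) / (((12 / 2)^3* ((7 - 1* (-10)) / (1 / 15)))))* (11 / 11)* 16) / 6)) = 392445 / 2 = 196222.50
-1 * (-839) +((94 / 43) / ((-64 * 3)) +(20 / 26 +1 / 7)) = 315507019 / 375648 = 839.90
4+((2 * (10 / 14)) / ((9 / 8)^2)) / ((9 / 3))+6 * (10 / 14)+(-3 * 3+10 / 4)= 7355 / 3402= 2.16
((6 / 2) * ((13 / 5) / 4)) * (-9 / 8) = -351 / 160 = -2.19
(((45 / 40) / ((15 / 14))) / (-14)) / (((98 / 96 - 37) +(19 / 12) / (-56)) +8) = 252 / 94105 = 0.00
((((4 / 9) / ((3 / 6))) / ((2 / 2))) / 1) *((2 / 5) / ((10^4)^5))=0.00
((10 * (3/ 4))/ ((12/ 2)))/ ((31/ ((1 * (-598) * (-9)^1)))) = 13455/ 62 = 217.02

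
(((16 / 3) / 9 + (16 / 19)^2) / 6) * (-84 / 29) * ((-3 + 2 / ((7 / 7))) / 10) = 88816 / 1413315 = 0.06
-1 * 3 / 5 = -0.60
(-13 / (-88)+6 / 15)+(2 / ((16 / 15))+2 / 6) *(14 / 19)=54547 / 25080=2.17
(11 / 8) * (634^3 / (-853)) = -350405143 / 853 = -410791.49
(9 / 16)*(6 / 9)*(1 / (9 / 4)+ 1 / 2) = 17 / 48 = 0.35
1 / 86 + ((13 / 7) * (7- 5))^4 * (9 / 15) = 117911813 / 1032430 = 114.21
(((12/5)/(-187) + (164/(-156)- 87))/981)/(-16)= 1605629/286177320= 0.01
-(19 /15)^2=-361 /225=-1.60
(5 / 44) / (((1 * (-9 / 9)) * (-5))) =1 / 44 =0.02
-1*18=-18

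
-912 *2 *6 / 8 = -1368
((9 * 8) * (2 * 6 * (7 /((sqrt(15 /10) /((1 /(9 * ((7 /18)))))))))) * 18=10368 * sqrt(6)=25396.31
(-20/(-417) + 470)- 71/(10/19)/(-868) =470.20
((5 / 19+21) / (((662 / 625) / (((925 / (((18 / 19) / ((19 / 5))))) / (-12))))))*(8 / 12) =-221884375 / 53622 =-4137.94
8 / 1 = 8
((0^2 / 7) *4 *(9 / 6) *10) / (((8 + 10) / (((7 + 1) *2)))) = 0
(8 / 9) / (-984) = -1 / 1107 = -0.00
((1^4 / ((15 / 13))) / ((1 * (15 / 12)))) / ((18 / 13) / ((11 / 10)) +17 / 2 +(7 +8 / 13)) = 14872 / 372675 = 0.04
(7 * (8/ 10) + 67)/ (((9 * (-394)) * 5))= -121/ 29550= -0.00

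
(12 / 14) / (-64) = -3 / 224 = -0.01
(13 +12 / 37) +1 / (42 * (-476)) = 9856019 / 739704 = 13.32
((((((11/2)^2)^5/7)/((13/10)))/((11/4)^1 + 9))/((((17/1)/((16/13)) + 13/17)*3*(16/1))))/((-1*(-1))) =440936218217/1302397824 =338.56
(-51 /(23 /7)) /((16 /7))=-2499 /368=-6.79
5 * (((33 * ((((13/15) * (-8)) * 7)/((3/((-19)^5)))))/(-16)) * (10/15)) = -2478575099/9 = -275397233.22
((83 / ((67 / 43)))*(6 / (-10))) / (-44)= 10707 / 14740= 0.73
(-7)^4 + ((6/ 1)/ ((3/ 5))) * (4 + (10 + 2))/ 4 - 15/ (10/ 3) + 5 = 4883/ 2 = 2441.50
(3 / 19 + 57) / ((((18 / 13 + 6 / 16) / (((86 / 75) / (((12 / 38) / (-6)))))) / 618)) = -666971968 / 1525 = -437358.67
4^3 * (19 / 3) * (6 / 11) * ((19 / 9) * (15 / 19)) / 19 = 640 / 33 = 19.39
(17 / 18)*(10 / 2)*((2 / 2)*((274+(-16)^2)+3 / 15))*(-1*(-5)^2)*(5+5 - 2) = -4506700 / 9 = -500744.44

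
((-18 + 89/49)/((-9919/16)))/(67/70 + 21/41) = 400160/22522997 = 0.02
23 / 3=7.67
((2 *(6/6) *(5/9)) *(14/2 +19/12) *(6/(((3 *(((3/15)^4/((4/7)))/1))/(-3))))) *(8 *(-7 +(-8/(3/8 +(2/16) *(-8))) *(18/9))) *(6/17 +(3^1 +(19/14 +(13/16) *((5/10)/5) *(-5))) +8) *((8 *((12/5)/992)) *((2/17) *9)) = -10858182750/14161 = -766766.67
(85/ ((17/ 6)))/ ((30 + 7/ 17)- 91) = -51/ 103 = -0.50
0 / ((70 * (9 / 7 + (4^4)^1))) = 0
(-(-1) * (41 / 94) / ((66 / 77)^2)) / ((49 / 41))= 1681 / 3384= 0.50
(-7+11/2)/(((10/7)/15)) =-63/4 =-15.75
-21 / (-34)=21 / 34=0.62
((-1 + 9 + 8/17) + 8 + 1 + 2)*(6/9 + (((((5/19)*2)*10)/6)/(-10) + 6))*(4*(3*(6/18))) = 512.38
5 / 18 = 0.28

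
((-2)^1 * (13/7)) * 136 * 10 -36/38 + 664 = -583654/133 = -4388.38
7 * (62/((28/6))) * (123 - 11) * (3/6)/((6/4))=3472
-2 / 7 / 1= -2 / 7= -0.29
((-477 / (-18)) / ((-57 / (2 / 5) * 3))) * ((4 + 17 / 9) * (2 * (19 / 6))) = -2809 / 1215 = -2.31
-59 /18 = -3.28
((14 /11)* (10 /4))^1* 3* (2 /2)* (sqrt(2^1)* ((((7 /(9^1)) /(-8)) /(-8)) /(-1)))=-245* sqrt(2) /2112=-0.16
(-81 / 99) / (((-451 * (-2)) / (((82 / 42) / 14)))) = -3 / 23716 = -0.00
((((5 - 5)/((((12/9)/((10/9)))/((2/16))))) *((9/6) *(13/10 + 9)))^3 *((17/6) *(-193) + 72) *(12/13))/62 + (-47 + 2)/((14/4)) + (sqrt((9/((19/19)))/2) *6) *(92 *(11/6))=-90/7 + 1518 *sqrt(2)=2133.92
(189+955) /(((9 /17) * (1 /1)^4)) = 19448 /9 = 2160.89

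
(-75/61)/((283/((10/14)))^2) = -1875/239386021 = -0.00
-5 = -5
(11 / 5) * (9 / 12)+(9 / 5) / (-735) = 8073 / 4900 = 1.65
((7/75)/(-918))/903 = -1/8881650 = -0.00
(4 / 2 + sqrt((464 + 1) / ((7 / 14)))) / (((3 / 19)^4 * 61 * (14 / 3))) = 130321 / 11529 + 130321 * sqrt(930) / 23058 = 183.66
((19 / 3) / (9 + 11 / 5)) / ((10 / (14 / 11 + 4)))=551 / 1848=0.30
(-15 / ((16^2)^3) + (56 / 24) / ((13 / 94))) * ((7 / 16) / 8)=77275852801 / 83751862272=0.92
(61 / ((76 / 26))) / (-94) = -793 / 3572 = -0.22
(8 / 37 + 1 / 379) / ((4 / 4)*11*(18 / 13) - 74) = -39897 / 10713572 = -0.00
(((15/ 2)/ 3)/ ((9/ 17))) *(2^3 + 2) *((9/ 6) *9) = 1275/ 2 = 637.50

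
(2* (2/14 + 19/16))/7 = 149/392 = 0.38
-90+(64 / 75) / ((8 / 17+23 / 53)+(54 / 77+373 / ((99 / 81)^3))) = -729160909282 / 8102160975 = -90.00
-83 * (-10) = 830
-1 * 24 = -24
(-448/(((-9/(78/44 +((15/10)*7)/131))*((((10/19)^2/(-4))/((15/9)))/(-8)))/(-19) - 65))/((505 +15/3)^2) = 1093928192/41281516016775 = 0.00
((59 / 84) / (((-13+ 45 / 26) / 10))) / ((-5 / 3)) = 767 / 2051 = 0.37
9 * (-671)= -6039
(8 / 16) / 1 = 1 / 2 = 0.50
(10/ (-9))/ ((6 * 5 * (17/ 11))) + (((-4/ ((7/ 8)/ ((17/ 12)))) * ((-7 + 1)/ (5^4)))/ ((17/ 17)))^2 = -176588219/ 8785546875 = -0.02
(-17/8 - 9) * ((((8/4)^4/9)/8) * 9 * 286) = -12727/2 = -6363.50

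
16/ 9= 1.78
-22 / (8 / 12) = -33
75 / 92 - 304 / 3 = -27743 / 276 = -100.52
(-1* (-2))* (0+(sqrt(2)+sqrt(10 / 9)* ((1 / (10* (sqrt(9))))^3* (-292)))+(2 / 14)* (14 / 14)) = -73* sqrt(10) / 10125+2 / 7+2* sqrt(2) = 3.09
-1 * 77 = -77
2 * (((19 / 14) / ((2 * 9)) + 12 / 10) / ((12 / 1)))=1607 / 7560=0.21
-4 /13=-0.31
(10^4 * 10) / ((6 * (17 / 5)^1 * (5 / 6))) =100000 / 17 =5882.35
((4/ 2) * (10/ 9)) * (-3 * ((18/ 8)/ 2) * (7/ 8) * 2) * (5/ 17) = -525/ 136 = -3.86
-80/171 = -0.47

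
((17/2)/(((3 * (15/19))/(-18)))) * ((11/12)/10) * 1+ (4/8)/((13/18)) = -40789/7800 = -5.23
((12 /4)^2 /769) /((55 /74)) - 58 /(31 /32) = -78478874 /1311145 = -59.86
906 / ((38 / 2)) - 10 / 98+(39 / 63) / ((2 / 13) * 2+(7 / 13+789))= 1364608873 / 28678524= 47.58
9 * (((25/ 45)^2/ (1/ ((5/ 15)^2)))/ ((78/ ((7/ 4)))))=175/ 25272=0.01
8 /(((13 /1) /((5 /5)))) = 8 /13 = 0.62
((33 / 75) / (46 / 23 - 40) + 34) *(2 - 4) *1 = -32289 / 475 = -67.98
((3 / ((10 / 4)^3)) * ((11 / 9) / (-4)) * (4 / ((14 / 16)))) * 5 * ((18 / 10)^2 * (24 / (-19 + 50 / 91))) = 5.65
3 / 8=0.38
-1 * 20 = -20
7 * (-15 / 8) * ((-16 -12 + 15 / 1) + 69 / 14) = 1695 / 16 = 105.94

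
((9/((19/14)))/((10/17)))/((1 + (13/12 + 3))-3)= 12852/2375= 5.41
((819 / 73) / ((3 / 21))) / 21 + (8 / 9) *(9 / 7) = 2495 / 511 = 4.88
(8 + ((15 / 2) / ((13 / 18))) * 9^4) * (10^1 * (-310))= -2746100900 / 13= -211238530.77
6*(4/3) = 8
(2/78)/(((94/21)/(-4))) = -14/611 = -0.02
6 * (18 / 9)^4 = 96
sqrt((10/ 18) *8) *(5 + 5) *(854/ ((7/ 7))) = 17080 *sqrt(10)/ 3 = 18003.90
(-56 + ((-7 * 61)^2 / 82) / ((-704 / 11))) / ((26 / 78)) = -1428651 / 5248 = -272.23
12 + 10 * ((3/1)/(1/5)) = 162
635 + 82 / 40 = 12741 / 20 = 637.05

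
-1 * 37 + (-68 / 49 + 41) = 128 / 49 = 2.61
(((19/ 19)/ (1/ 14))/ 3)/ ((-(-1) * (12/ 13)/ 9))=91/ 2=45.50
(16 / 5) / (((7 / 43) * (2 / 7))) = 344 / 5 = 68.80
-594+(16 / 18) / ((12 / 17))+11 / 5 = -79723 / 135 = -590.54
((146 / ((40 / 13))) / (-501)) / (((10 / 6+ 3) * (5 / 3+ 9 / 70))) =-219 / 19372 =-0.01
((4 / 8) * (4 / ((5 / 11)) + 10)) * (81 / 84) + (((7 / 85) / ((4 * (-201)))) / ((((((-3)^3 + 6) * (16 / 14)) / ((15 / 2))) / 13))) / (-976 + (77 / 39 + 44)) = 838812389971 / 92540378560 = 9.06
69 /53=1.30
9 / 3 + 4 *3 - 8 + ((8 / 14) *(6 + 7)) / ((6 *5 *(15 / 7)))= 1601 / 225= 7.12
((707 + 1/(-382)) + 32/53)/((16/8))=14326093/40492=353.80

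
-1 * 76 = -76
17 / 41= 0.41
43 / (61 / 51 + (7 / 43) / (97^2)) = 887259291 / 24680164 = 35.95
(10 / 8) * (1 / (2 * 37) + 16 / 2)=2965 / 296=10.02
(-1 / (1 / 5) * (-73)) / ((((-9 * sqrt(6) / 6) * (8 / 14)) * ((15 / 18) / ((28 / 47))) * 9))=-7154 * sqrt(6) / 1269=-13.81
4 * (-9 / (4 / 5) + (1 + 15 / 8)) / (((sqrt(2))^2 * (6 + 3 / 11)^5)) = -10790417 / 6256125396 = -0.00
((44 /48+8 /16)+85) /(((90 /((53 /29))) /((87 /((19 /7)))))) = 384727 /6840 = 56.25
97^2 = 9409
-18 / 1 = -18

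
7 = 7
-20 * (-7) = 140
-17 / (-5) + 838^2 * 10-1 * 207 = 35111182 / 5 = 7022236.40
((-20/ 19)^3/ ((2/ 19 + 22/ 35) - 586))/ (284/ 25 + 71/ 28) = 0.00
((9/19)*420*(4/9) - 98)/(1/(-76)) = 728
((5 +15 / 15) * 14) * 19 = 1596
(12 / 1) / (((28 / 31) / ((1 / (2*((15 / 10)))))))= 31 / 7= 4.43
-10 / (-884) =5 / 442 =0.01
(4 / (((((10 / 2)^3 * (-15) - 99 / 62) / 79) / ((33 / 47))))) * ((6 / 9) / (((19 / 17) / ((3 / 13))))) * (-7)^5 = 123151746256 / 450231847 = 273.53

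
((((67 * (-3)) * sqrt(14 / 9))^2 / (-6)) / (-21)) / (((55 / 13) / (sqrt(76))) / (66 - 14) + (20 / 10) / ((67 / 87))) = 605842011608704 / 3154431688053 - 1498437357560 * sqrt(19) / 9463295064159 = 191.37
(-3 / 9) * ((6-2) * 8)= -32 / 3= -10.67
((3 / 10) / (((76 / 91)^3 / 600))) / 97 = 33910695 / 10645168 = 3.19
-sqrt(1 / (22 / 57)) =-sqrt(1254) / 22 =-1.61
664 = 664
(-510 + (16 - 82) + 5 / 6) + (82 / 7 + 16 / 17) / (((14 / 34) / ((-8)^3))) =-4795531 / 294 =-16311.33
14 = 14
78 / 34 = 39 / 17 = 2.29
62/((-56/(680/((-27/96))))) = 168640/63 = 2676.83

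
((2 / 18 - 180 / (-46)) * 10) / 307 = 8330 / 63549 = 0.13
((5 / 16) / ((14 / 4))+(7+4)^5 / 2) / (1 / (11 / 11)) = 80525.59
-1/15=-0.07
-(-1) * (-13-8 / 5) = -73 / 5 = -14.60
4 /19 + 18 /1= 346 /19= 18.21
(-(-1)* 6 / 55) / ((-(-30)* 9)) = 1 / 2475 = 0.00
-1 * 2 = -2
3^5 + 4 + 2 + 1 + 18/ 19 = 250.95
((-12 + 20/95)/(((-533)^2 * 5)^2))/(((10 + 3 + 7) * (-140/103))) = 0.00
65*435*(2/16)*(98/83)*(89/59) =123307275/19588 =6295.04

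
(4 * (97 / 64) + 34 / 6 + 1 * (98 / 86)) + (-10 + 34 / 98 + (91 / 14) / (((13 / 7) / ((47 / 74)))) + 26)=117644297 / 3742032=31.44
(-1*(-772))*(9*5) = 34740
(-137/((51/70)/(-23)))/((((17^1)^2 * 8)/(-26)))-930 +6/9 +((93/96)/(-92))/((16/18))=-113163207783/115710976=-977.98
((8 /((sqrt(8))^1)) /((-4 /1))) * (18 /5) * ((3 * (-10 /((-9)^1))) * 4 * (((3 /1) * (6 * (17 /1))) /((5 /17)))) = -124848 * sqrt(2) /5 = -35312.35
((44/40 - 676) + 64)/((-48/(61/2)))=372649/960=388.18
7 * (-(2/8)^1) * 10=-35/2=-17.50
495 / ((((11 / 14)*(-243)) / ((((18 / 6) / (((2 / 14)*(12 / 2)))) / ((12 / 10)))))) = -1225 / 162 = -7.56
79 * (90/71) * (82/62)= 291510/2201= 132.44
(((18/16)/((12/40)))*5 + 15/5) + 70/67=6109/268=22.79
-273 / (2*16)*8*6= -409.50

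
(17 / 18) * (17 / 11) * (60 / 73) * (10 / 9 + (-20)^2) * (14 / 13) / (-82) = -73030300 / 11555973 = -6.32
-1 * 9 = -9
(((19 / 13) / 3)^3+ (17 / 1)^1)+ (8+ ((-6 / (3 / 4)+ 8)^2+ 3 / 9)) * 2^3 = 4969882 / 59319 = 83.78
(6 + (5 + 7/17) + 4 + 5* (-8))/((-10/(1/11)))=19/85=0.22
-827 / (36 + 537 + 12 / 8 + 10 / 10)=-1654 / 1151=-1.44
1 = 1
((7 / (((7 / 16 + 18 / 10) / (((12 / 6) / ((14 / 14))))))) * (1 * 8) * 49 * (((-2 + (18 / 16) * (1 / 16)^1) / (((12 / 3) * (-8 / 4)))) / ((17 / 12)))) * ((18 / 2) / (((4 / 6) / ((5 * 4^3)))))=5489920800 / 3043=1804114.62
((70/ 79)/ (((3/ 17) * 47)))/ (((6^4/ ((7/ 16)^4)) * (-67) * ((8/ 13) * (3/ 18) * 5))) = -3714347/ 42258558615552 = -0.00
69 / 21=23 / 7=3.29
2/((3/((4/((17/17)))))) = 8/3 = 2.67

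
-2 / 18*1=-1 / 9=-0.11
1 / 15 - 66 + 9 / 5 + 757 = 692.87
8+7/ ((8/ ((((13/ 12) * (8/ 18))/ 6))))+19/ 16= 5999/ 648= 9.26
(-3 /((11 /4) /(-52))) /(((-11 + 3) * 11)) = -78 /121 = -0.64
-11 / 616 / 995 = -1 / 55720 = -0.00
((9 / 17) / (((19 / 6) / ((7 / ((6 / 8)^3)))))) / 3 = 896 / 969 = 0.92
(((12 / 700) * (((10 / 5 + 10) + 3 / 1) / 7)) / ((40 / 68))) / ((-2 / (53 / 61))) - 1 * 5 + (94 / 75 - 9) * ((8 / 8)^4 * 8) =-12015863 / 179340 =-67.00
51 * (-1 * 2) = -102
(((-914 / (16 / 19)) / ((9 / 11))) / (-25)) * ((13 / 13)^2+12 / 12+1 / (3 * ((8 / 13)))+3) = 12703229 / 43200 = 294.06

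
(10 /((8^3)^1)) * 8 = 5 /32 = 0.16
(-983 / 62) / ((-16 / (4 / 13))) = 0.30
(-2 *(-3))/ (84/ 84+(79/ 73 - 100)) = -219/ 3574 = -0.06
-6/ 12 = -1/ 2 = -0.50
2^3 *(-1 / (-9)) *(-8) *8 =-56.89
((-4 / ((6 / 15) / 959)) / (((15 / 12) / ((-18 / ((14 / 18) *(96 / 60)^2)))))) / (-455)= -55485 / 364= -152.43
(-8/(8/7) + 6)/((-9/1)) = 1/9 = 0.11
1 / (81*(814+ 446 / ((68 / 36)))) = 17 / 1446012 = 0.00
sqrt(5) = 2.24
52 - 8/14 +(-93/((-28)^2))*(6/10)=201321/3920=51.36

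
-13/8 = -1.62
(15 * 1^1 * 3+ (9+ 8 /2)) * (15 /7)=870 /7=124.29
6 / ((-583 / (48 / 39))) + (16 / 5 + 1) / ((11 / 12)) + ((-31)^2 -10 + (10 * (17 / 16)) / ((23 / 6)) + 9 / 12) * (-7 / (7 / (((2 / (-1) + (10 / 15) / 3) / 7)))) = 4520680244 / 18303285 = 246.99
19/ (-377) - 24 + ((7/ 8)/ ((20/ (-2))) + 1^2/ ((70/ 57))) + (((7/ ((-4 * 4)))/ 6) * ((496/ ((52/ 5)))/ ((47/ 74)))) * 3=-30340039/ 763280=-39.75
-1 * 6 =-6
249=249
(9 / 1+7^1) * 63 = 1008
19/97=0.20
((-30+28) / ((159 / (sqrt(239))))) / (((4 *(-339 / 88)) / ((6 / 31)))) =88 *sqrt(239) / 556977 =0.00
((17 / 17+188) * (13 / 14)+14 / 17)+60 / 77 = 463655 / 2618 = 177.10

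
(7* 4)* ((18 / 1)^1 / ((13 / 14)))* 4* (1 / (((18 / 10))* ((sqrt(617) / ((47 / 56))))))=13160* sqrt(617) / 8021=40.75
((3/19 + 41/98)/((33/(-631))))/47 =-677063/2887962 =-0.23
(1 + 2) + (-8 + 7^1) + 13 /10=3.30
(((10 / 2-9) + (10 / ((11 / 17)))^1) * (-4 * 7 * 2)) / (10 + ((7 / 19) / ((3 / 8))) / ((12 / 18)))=-67032 / 1199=-55.91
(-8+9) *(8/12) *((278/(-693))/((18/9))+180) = 249202/2079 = 119.87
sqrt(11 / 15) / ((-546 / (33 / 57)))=-11 * sqrt(165) / 155610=-0.00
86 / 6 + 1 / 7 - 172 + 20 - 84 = -4652 / 21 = -221.52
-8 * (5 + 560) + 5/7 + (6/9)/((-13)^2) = -16038931/3549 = -4519.28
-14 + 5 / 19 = -261 / 19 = -13.74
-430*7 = -3010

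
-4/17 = -0.24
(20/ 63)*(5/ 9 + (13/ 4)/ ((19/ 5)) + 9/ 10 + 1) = 1.05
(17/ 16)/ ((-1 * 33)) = -17/ 528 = -0.03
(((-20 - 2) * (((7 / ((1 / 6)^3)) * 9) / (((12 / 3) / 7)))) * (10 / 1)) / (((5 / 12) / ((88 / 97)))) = -1106493696 / 97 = -11407151.51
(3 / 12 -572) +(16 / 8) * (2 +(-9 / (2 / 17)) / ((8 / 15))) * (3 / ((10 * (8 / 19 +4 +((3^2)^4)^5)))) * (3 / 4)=-571.75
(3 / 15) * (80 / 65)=16 / 65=0.25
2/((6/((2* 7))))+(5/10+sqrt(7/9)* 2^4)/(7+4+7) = 8* sqrt(7)/27+169/36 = 5.48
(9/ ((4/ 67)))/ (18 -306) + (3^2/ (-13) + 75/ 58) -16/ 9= -738499/ 434304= -1.70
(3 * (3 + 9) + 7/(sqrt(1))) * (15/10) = 129/2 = 64.50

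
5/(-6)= -5/6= -0.83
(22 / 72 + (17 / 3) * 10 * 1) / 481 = 2051 / 17316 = 0.12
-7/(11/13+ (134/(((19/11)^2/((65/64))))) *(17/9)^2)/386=-6082128/54868873433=-0.00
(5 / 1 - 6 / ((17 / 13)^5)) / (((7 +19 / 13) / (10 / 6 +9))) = 1013277616 / 234276405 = 4.33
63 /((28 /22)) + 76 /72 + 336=3479 /9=386.56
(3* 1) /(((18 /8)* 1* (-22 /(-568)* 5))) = 1136 /165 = 6.88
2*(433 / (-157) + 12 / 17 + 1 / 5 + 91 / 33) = 797534 / 440385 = 1.81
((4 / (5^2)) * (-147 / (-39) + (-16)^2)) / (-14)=-6754 / 2275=-2.97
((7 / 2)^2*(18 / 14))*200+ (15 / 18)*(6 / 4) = 12605 / 4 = 3151.25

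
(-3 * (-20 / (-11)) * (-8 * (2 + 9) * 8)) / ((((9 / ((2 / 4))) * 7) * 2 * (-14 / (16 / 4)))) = -640 / 147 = -4.35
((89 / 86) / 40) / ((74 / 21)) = 1869 / 254560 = 0.01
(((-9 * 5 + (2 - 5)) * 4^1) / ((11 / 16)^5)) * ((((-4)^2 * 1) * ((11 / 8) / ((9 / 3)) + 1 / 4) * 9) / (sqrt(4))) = -10267656192 / 161051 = -63754.07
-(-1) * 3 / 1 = 3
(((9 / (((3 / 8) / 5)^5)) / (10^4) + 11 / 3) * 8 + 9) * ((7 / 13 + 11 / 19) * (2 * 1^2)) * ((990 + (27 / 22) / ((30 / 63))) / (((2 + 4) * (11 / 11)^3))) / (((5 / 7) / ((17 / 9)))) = 57988017059 / 19305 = 3003782.29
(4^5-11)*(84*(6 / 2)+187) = 444707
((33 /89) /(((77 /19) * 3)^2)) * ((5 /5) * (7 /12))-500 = -123353639 /246708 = -500.00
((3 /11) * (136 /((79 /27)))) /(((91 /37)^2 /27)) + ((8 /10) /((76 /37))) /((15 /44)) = 591953177092 /10254569325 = 57.73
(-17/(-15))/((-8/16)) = -34/15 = -2.27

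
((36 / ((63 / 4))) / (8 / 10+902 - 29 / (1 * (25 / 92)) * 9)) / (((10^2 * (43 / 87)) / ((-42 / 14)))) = 522 / 217021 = 0.00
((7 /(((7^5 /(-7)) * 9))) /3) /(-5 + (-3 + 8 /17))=17 /1185408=0.00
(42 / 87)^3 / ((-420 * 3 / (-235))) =4606 / 219501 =0.02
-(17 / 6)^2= -289 / 36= -8.03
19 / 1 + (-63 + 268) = 224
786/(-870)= -131/145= -0.90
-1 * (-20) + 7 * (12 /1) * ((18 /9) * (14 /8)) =314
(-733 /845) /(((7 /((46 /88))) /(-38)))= 320321 /130130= 2.46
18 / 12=1.50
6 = 6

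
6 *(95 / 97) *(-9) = -52.89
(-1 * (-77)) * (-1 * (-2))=154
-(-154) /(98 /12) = 132 /7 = 18.86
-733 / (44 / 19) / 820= -13927 / 36080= -0.39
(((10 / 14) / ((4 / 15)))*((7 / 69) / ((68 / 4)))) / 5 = 5 / 1564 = 0.00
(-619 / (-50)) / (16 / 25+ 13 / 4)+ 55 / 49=82057 / 19061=4.30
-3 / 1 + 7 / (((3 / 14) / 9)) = 291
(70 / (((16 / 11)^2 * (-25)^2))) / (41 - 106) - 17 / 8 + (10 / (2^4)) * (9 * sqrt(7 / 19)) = -2210847 / 1040000 + 45 * sqrt(133) / 152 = 1.29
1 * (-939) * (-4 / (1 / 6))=22536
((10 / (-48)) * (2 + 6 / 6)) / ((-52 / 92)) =1.11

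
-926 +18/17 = -15724/17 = -924.94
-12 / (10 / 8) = -48 / 5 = -9.60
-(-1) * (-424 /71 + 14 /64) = -13071 /2272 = -5.75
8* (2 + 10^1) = 96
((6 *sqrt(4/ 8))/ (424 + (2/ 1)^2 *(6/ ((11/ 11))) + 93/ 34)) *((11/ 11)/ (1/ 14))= 1428 *sqrt(2)/ 15325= 0.13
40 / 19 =2.11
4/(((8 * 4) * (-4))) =-1/32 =-0.03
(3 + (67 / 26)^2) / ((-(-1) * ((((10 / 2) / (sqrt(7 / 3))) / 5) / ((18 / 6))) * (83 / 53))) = 345401 * sqrt(21) / 56108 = 28.21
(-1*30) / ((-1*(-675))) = -2 / 45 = -0.04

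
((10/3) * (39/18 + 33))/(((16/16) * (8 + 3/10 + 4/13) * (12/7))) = 480025/60426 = 7.94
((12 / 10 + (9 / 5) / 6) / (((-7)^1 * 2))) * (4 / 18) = -1 / 42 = -0.02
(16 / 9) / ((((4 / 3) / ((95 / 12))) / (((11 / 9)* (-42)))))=-14630 / 27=-541.85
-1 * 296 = -296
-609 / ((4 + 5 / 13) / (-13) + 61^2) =-102921 / 628792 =-0.16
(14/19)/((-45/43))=-0.70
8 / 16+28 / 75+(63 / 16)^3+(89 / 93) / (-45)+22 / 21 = 37765372949 / 599961600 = 62.95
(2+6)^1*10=80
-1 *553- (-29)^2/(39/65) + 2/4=-11725/6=-1954.17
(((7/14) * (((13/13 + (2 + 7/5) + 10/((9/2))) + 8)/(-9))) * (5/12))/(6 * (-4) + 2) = 329/21384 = 0.02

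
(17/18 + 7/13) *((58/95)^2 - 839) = -2626308017/2111850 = -1243.61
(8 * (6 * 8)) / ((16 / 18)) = 432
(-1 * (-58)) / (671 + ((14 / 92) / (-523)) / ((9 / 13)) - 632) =12558276 / 8444267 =1.49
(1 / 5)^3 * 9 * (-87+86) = -0.07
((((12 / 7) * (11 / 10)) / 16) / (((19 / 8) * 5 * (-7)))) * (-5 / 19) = 0.00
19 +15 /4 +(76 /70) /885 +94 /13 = 48292001 /1610700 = 29.98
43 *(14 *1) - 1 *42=560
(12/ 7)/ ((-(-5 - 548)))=0.00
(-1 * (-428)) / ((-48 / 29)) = -3103 / 12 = -258.58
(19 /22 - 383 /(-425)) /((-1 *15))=-16501 /140250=-0.12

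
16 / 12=4 / 3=1.33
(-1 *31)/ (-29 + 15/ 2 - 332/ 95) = 5890/ 4749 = 1.24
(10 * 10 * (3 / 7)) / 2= 150 / 7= 21.43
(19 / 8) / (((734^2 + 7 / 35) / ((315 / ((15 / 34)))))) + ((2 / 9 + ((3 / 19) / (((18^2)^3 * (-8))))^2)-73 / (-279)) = 13419664305669074410968179 / 27554732385915223558324224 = 0.49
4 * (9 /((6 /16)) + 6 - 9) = 84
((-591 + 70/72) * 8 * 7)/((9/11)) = -3271114/81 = -40384.12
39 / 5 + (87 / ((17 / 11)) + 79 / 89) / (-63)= 6.89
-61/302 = -0.20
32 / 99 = 0.32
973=973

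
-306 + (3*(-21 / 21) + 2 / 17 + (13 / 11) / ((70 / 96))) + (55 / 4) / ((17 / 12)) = -1947502 / 6545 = -297.56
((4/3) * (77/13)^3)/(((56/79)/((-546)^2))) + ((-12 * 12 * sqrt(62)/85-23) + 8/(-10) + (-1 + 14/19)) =143903737212/1235-144 * sqrt(62)/85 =116521231.37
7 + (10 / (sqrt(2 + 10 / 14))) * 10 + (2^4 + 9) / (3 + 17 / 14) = 763 / 59 + 100 * sqrt(133) / 19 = 73.63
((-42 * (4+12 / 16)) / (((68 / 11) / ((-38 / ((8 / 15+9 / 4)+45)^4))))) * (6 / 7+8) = 2393083440000 / 1148575883364257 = 0.00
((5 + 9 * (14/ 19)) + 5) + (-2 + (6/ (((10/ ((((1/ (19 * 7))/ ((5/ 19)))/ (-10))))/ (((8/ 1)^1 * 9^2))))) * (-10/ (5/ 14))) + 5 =120497/ 2375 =50.74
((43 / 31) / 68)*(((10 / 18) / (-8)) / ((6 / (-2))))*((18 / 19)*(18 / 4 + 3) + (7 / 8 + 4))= 130505 / 23069952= 0.01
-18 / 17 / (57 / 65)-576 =-577.21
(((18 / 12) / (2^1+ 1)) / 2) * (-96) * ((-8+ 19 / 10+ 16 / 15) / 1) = 604 / 5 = 120.80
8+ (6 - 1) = 13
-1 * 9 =-9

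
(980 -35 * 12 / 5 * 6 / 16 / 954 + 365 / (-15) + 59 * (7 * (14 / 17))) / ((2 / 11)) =154106293 / 21624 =7126.63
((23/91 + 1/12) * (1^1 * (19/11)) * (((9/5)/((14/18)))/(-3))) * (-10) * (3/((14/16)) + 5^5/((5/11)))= 3021686793/98098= 30802.74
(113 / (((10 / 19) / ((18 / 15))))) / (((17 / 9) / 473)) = 27419337 / 425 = 64516.09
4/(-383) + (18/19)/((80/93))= 317531/291080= 1.09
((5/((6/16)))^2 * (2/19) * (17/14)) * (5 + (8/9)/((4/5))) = 1496000/10773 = 138.87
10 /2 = 5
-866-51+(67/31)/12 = -341057/372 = -916.82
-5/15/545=-1/1635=-0.00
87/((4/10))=435/2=217.50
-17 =-17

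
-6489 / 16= -405.56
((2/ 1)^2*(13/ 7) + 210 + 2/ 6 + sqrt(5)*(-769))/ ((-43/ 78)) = 2724.15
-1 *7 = -7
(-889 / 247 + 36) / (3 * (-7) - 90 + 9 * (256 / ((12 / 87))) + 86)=8003 / 4119713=0.00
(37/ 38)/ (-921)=-37/ 34998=-0.00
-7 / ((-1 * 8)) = 7 / 8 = 0.88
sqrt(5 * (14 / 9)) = 2.79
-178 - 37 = -215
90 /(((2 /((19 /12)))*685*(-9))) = -19 /1644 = -0.01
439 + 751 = 1190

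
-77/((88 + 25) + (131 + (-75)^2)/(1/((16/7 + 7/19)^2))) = -1362053/719248261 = -0.00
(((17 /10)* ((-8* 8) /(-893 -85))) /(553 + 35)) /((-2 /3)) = -34 /119805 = -0.00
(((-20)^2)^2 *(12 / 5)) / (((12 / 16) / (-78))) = -39936000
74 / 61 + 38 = 2392 / 61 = 39.21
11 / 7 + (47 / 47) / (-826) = 1297 / 826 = 1.57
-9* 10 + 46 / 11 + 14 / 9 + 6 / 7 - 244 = -226892 / 693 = -327.41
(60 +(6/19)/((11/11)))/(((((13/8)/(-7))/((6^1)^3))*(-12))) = 4676.79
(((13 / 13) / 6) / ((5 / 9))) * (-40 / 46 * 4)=-1.04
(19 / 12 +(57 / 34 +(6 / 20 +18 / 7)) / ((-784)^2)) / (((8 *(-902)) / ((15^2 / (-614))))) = 13028847285 / 162036922707968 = 0.00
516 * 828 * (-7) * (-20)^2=-1196294400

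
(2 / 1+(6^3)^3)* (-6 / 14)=-30233094 / 7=-4319013.43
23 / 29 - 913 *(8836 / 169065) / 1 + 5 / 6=-451953079 / 9805770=-46.09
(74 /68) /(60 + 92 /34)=37 /2132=0.02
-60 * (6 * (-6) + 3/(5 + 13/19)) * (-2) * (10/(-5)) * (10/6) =127700/9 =14188.89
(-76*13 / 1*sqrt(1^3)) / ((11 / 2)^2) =-3952 / 121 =-32.66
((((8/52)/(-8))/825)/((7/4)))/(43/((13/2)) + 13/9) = -3/1815275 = -0.00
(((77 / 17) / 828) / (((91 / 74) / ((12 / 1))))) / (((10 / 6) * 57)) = 814 / 1448655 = 0.00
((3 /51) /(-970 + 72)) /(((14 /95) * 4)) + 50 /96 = 667745 /1282344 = 0.52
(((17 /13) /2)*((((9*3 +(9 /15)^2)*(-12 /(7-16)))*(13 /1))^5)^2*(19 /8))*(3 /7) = 255647969956431955492980507821231327674368 /667572021484375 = 382951893921479420232867900.00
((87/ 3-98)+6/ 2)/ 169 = -66/ 169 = -0.39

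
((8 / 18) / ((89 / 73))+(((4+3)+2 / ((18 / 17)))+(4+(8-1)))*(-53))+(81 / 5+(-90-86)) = -4860254 / 4005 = -1213.55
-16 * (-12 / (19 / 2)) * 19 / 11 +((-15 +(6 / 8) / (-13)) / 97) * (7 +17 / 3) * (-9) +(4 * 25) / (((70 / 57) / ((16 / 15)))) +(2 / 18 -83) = 98877007 / 1747746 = 56.57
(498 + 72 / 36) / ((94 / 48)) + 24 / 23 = 256.36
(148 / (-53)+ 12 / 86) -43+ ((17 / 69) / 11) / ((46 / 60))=-605038787 / 13261501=-45.62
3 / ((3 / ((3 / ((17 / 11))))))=33 / 17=1.94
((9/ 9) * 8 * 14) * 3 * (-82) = -27552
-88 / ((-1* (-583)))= -8 / 53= -0.15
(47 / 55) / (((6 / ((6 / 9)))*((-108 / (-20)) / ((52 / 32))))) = 611 / 21384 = 0.03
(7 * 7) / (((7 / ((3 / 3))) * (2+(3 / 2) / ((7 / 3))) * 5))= 98 / 185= 0.53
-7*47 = -329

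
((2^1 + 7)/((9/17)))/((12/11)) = 187/12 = 15.58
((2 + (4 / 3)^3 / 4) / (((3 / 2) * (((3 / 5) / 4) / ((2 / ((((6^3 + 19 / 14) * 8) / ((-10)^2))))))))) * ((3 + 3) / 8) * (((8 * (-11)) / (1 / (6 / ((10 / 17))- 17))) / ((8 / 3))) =1078000 / 4833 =223.05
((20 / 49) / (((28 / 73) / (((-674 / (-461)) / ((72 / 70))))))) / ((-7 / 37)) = -22755925 / 2846214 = -8.00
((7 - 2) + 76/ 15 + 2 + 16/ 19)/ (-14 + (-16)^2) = 3679/ 68970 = 0.05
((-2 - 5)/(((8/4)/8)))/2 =-14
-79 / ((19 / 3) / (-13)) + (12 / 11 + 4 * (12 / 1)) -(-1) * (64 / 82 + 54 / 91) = 165798715 / 779779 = 212.62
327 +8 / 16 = 655 / 2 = 327.50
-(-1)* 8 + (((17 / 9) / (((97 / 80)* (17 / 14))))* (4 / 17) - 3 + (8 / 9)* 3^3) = 434869 / 14841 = 29.30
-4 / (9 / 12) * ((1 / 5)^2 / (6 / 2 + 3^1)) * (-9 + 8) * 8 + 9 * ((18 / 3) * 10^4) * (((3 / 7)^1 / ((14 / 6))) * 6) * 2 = 13122003136 / 11025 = 1190204.37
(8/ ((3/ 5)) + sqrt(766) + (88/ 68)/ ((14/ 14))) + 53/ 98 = 75811/ 4998 + sqrt(766) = 42.84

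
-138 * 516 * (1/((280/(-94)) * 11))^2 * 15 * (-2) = 58986927/29645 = 1989.78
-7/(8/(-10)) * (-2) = -35/2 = -17.50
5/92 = 0.05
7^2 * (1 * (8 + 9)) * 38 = 31654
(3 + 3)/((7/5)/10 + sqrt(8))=-2100/19951 + 30000 * sqrt(2)/19951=2.02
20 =20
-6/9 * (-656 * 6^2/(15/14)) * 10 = 146944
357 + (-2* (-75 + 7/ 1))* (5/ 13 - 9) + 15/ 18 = -63481/ 78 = -813.86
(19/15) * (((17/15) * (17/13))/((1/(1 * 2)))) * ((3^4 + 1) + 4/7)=6347596/20475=310.02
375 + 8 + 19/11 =4232/11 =384.73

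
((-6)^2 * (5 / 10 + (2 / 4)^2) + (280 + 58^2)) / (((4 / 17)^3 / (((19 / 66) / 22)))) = 342676837 / 92928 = 3687.55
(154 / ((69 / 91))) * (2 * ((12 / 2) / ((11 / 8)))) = 40768 / 23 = 1772.52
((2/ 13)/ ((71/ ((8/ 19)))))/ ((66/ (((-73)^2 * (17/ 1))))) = 724744/ 578721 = 1.25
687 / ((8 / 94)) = 32289 / 4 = 8072.25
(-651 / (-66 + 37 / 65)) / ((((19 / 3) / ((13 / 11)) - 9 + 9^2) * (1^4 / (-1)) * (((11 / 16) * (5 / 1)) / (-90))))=3.37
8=8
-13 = -13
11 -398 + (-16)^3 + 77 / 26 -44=-117625 / 26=-4524.04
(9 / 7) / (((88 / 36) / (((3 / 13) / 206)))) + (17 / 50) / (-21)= -482561 / 30930900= -0.02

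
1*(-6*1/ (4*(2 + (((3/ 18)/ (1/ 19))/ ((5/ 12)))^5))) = -3125/ 52827612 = -0.00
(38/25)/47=38/1175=0.03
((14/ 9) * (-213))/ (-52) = 497/ 78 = 6.37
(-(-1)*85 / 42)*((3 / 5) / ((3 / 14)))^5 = 348.31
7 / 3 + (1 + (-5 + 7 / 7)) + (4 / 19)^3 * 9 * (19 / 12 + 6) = -0.03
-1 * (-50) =50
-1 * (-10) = 10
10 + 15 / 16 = 175 / 16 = 10.94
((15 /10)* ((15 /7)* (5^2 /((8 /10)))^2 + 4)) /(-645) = -5461 /1120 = -4.88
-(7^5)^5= -1341068619663964900807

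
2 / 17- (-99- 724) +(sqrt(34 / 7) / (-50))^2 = 122439039 / 148750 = 823.12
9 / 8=1.12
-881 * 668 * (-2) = 1177016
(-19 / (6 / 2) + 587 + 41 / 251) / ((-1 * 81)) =-7.17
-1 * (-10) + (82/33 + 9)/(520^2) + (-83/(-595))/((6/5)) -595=-621065085299/1061860800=-584.88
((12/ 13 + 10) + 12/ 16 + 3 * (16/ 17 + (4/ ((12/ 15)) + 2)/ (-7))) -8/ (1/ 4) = -18125/ 884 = -20.50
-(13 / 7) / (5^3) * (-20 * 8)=416 / 175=2.38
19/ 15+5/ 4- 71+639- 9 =33691/ 60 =561.52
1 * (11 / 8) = 11 / 8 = 1.38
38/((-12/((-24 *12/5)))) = 912/5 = 182.40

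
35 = 35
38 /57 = 2 /3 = 0.67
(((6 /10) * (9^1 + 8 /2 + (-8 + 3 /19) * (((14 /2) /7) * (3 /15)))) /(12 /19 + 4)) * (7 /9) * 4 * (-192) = -243264 /275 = -884.60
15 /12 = 1.25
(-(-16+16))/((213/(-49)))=0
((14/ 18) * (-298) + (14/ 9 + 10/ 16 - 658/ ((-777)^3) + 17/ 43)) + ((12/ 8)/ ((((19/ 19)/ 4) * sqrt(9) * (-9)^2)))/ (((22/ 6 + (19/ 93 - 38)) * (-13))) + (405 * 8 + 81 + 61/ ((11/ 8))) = 16407215658250985389/ 5231622792371976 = 3136.16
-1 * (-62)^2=-3844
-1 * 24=-24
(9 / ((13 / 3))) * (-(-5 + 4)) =27 / 13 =2.08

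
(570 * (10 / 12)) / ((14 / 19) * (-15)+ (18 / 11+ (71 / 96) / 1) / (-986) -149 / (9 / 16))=-5638184640 / 3275416481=-1.72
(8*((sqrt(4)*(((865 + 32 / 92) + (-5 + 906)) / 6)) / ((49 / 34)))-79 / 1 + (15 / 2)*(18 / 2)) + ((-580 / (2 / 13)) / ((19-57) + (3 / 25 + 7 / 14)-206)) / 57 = 5092334096791 / 1563448782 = 3257.12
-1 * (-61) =61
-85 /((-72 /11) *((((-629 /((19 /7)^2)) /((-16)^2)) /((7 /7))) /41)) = -26049760 /16317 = -1596.48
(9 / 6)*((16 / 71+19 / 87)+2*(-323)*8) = -31919995 / 4118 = -7751.33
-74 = -74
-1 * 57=-57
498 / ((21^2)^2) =166 / 64827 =0.00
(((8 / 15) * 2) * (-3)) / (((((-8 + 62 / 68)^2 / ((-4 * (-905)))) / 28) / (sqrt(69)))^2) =-3031432769457684480 / 3373402561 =-898627636.23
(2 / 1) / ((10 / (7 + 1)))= 8 / 5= 1.60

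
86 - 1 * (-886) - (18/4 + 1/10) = 967.40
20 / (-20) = -1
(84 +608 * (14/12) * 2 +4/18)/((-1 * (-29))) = 13526/261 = 51.82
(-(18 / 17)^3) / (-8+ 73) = -5832 / 319345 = -0.02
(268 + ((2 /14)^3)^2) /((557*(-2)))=-31529933 /131060986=-0.24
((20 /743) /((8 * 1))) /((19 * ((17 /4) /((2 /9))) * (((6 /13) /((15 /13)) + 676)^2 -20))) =125 /6175925883756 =0.00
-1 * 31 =-31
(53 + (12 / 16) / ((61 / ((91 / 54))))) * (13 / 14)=3027271 / 61488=49.23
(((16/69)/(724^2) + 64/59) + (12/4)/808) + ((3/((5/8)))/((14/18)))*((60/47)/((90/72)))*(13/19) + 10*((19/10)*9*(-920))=-529856350806139895053/3368132097675240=-157314.60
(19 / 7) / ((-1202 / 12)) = -114 / 4207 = -0.03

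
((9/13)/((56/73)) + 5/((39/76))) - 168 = -343661/2184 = -157.35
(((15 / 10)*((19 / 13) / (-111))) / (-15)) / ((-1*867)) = -19 / 12510810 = -0.00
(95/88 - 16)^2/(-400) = -1723969/3097600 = -0.56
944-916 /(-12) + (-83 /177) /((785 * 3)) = 425310562 /416835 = 1020.33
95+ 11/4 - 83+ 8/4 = 67/4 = 16.75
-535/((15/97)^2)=-22372.51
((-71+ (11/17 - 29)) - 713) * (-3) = 41430/17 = 2437.06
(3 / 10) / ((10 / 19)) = 57 / 100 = 0.57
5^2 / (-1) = -25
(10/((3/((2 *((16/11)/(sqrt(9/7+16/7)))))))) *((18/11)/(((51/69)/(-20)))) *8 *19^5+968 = 968 -3499025018880 *sqrt(7)/2057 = -4500509499.26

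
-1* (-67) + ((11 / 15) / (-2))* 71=1229 / 30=40.97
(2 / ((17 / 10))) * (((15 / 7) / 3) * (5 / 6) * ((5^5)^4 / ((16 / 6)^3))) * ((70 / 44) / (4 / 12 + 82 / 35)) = 56326389312744140625 / 26904064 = 2093601521046.94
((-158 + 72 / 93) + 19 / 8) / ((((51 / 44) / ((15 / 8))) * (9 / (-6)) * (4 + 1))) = 8283 / 248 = 33.40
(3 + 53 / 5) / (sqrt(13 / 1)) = 3.77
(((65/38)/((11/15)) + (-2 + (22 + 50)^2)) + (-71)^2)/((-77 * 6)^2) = 4274189/89219592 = 0.05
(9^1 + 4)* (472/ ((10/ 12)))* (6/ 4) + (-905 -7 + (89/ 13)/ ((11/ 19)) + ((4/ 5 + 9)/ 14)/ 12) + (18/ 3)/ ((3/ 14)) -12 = 174357329/ 17160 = 10160.68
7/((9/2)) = 14/9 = 1.56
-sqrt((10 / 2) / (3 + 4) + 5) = -2 * sqrt(70) / 7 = -2.39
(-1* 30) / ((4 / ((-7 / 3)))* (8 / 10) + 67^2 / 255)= -2142 / 1159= -1.85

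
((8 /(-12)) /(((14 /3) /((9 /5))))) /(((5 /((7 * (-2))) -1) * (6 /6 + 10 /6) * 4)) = 27 /1520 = 0.02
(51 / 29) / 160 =51 / 4640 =0.01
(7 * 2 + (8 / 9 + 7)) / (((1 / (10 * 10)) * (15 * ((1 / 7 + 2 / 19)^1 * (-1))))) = -524020 / 891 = -588.13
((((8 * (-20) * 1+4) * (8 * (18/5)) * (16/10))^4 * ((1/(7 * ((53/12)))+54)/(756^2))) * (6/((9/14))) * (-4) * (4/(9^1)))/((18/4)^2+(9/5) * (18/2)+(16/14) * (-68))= 16996704578779912077312/167442734375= 101507567003.26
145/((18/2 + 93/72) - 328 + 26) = -0.50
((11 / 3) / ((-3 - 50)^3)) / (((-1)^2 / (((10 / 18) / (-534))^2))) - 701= -7231600305285791 / 10316120264316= -701.00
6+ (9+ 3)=18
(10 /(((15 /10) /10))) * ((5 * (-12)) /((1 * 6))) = -2000 /3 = -666.67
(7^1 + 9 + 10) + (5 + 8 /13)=411 /13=31.62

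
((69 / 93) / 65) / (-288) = -23 / 580320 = -0.00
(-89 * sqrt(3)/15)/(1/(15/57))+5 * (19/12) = 95/12 - 89 * sqrt(3)/57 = 5.21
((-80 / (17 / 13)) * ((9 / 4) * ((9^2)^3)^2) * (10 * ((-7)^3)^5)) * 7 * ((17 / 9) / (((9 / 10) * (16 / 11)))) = 18641561781457030565184910875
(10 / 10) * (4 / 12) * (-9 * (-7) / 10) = 2.10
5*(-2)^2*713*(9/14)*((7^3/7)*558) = 250648020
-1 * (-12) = 12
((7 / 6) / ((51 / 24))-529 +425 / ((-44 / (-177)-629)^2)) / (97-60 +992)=-333793965176396 / 649965089780559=-0.51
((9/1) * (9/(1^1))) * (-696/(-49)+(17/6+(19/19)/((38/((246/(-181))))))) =464124303/337022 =1377.13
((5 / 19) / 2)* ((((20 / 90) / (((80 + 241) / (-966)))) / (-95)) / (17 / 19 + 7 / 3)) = 7 / 24396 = 0.00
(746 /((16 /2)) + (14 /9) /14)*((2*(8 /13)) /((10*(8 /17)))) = 57137 /2340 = 24.42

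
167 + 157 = 324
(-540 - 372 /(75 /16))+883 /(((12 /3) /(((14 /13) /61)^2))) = -619.29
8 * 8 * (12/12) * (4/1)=256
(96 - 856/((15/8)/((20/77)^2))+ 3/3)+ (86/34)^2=373185374/5140443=72.60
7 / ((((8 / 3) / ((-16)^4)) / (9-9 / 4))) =1161216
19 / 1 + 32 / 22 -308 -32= -319.55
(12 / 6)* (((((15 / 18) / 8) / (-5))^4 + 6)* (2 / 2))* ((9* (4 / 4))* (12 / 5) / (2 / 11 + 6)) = 350355467 / 8355840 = 41.93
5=5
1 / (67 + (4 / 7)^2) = 49 / 3299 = 0.01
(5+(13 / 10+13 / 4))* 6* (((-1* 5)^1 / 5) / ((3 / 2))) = -191 / 5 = -38.20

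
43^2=1849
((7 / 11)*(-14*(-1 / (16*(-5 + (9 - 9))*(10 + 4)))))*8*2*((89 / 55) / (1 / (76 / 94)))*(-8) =189392 / 142175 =1.33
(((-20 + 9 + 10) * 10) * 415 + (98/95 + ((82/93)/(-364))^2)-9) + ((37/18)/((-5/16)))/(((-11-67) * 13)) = -339495515202839/81649500660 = -4157.96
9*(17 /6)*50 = 1275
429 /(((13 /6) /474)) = 93852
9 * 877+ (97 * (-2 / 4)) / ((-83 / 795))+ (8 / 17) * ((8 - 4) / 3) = 8358.18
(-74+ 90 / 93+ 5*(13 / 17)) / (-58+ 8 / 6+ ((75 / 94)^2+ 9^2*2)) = -0.65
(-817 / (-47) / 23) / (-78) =-817 / 84318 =-0.01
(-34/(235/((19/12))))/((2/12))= -323/235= -1.37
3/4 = 0.75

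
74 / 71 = 1.04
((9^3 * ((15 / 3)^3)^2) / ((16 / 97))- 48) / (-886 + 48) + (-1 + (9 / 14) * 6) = -7733960839 / 93856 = -82402.41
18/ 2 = 9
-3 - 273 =-276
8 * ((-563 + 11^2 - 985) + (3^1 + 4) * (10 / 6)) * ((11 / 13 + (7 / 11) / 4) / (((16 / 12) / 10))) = -1109750 / 13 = -85365.38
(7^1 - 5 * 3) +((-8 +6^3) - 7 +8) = 201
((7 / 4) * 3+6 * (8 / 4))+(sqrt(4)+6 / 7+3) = 23.11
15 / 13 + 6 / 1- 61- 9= -817 / 13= -62.85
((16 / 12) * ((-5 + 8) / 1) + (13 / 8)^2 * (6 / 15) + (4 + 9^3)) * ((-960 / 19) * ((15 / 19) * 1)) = -10628010 / 361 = -29440.47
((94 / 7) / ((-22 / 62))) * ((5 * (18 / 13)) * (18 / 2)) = -2360340 / 1001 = -2357.98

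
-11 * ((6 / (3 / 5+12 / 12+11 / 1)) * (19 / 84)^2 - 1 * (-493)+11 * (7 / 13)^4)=-11497307615167 / 2116027368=-5433.44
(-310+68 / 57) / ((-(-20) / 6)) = -8801 / 95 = -92.64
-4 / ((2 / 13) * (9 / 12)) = -104 / 3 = -34.67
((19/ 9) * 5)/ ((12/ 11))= 1045/ 108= 9.68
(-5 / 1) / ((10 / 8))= -4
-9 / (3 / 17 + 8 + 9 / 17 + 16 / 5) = -765 / 1012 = -0.76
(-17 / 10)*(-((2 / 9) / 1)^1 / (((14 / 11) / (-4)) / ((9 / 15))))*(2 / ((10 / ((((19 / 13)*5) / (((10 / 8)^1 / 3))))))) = -28424 / 11375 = -2.50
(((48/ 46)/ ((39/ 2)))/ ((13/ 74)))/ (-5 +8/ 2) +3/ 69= -1015/ 3887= -0.26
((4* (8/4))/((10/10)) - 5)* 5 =15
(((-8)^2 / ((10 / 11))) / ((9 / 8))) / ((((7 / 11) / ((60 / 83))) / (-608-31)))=-26391552 / 581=-45424.36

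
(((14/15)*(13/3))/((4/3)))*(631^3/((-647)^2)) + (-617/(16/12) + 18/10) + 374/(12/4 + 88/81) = 12063913627379/8313574740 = 1451.11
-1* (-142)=142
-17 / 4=-4.25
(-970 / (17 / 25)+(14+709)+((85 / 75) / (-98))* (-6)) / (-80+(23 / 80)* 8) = 5859332 / 647241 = 9.05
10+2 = 12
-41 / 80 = -0.51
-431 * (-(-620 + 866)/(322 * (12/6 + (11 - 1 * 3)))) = 53013/1610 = 32.93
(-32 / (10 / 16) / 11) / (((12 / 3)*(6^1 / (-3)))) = 32 / 55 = 0.58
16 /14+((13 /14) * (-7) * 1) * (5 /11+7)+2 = -3489 /77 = -45.31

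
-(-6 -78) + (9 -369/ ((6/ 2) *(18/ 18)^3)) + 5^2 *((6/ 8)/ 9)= -335/ 12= -27.92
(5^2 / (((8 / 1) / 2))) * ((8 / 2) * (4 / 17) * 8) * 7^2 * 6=235200 / 17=13835.29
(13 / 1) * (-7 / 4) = -91 / 4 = -22.75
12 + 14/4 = 15.50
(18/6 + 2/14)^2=484/49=9.88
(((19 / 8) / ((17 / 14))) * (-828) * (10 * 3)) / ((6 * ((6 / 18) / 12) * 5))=-991116 / 17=-58300.94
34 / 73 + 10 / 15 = 248 / 219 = 1.13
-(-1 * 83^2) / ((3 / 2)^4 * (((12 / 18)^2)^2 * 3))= 6889 / 3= 2296.33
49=49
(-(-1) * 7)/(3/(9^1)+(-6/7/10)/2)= 1470/61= 24.10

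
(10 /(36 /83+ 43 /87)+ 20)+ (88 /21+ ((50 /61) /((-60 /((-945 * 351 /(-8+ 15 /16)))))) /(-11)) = 995441130914 /10669888383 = 93.29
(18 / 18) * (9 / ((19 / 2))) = 18 / 19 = 0.95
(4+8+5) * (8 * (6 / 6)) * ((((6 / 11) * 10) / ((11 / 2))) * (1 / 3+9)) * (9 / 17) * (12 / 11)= 967680 / 1331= 727.03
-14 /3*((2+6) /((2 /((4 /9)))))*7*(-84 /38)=21952 /171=128.37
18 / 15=6 / 5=1.20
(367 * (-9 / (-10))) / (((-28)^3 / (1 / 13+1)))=-3303 / 203840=-0.02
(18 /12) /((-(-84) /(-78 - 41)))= -2.12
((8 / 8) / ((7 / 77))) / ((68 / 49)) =539 / 68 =7.93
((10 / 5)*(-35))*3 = -210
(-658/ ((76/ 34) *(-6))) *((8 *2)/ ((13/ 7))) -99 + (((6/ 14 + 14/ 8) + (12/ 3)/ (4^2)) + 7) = 1727849/ 5187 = 333.11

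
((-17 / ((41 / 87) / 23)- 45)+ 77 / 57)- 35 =-2122772 / 2337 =-908.33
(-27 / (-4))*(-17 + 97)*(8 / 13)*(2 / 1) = 8640 / 13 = 664.62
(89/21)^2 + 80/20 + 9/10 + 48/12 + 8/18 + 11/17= 2095633/74970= 27.95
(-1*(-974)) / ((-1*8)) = -487 / 4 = -121.75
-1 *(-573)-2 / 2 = 572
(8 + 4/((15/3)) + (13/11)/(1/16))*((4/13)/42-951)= -131887468/5005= -26351.14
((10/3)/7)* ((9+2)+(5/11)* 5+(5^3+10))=2330/33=70.61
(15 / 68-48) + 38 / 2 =-1957 / 68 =-28.78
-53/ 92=-0.58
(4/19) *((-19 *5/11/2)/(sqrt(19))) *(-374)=340 *sqrt(19)/19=78.00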